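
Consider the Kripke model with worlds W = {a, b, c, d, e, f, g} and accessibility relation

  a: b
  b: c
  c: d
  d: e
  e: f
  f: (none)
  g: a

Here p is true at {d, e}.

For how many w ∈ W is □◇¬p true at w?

4

a: successors {b}; ◇¬p there: b:T. ✓
b: successors {c}; ◇¬p there: c:F. ✗
c: successors {d}; ◇¬p there: d:F. ✗
d: successors {e}; ◇¬p there: e:T. ✓
e: successors {f}; ◇¬p there: f:F. ✗
f: no successors, so □◇¬p holds vacuously. ✓
g: successors {a}; ◇¬p there: a:T. ✓
Satisfying worlds: {a, d, f, g}.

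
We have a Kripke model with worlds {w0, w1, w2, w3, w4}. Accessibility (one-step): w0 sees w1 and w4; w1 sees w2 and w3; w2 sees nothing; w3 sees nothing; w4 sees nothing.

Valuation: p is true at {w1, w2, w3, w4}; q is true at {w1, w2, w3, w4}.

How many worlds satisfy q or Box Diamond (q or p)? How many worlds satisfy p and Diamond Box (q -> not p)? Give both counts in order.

4 and 1

For q or Box Diamond (q or p):
w0: q is F, Box Diamond (q or p) is F. ✗
w1: q is T, Box Diamond (q or p) is F. ✓
w2: q is T, Box Diamond (q or p) is T. ✓
w3: q is T, Box Diamond (q or p) is T. ✓
w4: q is T, Box Diamond (q or p) is T. ✓
— 4 worlds.
For p and Diamond Box (q -> not p):
w0: p is F, Diamond Box (q -> not p) is T. ✗
w1: p is T, Diamond Box (q -> not p) is T. ✓
w2: p is T, Diamond Box (q -> not p) is F. ✗
w3: p is T, Diamond Box (q -> not p) is F. ✗
w4: p is T, Diamond Box (q -> not p) is F. ✗
— 1 world.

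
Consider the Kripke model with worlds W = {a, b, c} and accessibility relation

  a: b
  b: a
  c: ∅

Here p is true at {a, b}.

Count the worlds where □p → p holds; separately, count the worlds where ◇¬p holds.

2 and 0

For □p → p:
a: □p is T, p is T. ✓
b: □p is T, p is T. ✓
c: □p is T, p is F. ✗
— 2 worlds.
For ◇¬p:
a: successors {b}; ¬p there: b:F. ✗
b: successors {a}; ¬p there: a:F. ✗
c: no successors, so ◇¬p fails. ✗
— 0 worlds.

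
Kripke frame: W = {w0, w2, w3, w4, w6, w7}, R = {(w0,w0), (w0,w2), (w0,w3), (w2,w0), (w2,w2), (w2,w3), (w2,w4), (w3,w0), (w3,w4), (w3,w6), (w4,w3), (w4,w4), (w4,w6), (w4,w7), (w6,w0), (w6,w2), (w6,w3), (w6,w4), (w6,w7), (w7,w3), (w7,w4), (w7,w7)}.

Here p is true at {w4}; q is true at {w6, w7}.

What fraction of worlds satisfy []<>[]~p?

1/6

w0: successors {w0, w2, w3}; <>[]~p there: w0:T, w2:T, w3:T. ✓
w2: successors {w0, w2, w3, w4}; <>[]~p there: w0:T, w2:T, w3:T, w4:F. ✗
w3: successors {w0, w4, w6}; <>[]~p there: w0:T, w4:F, w6:T. ✗
w4: successors {w3, w4, w6, w7}; <>[]~p there: w3:T, w4:F, w6:T, w7:F. ✗
w6: successors {w0, w2, w3, w4, w7}; <>[]~p there: w0:T, w2:T, w3:T, w4:F, w7:F. ✗
w7: successors {w3, w4, w7}; <>[]~p there: w3:T, w4:F, w7:F. ✗
That's 1 of 6 worlds, so 1/6.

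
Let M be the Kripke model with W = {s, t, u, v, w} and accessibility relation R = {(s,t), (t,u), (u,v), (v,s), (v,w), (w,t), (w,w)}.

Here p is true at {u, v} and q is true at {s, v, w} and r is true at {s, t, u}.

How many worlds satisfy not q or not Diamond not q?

3

s: not q is F, not Diamond not q is F. ✗
t: not q is T, not Diamond not q is F. ✓
u: not q is T, not Diamond not q is T. ✓
v: not q is F, not Diamond not q is T. ✓
w: not q is F, not Diamond not q is F. ✗
Satisfying worlds: {t, u, v}.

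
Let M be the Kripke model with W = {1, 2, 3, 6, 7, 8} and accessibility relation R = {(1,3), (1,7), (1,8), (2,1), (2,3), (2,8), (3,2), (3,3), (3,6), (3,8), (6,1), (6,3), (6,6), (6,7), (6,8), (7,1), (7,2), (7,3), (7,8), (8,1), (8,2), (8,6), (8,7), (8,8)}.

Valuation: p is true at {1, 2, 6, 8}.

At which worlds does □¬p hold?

1: successors {3, 7, 8}; ¬p there: 3:T, 7:T, 8:F. ✗
2: successors {1, 3, 8}; ¬p there: 1:F, 3:T, 8:F. ✗
3: successors {2, 3, 6, 8}; ¬p there: 2:F, 3:T, 6:F, 8:F. ✗
6: successors {1, 3, 6, 7, 8}; ¬p there: 1:F, 3:T, 6:F, 7:T, 8:F. ✗
7: successors {1, 2, 3, 8}; ¬p there: 1:F, 2:F, 3:T, 8:F. ✗
8: successors {1, 2, 6, 7, 8}; ¬p there: 1:F, 2:F, 6:F, 7:T, 8:F. ✗

∅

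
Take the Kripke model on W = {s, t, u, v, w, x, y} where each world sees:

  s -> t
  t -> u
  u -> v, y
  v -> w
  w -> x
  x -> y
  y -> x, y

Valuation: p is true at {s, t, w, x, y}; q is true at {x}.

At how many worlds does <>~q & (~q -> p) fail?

3

s: <>~q is T, ~q -> p is T. ✓
t: <>~q is T, ~q -> p is T. ✓
u: <>~q is T, ~q -> p is F. ✗
v: <>~q is T, ~q -> p is F. ✗
w: <>~q is F, ~q -> p is T. ✗
x: <>~q is T, ~q -> p is T. ✓
y: <>~q is T, ~q -> p is T. ✓
Satisfying worlds: {s, t, x, y}.
So <>~q & (~q -> p) fails at the other 3 worlds.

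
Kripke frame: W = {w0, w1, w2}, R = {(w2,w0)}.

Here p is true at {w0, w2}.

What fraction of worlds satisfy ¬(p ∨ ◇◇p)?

1/3

w0: p ∨ ◇◇p is T. ✗
w1: p ∨ ◇◇p is F. ✓
w2: p ∨ ◇◇p is T. ✗
That's 1 of 3 worlds, so 1/3.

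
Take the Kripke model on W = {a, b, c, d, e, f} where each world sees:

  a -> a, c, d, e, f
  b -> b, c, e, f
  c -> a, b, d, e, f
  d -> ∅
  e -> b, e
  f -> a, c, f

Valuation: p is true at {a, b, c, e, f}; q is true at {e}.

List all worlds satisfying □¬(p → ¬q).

{d}

a: successors {a, c, d, e, f}; ¬(p → ¬q) there: a:F, c:F, d:F, e:T, f:F. ✗
b: successors {b, c, e, f}; ¬(p → ¬q) there: b:F, c:F, e:T, f:F. ✗
c: successors {a, b, d, e, f}; ¬(p → ¬q) there: a:F, b:F, d:F, e:T, f:F. ✗
d: no successors, so □¬(p → ¬q) holds vacuously. ✓
e: successors {b, e}; ¬(p → ¬q) there: b:F, e:T. ✗
f: successors {a, c, f}; ¬(p → ¬q) there: a:F, c:F, f:F. ✗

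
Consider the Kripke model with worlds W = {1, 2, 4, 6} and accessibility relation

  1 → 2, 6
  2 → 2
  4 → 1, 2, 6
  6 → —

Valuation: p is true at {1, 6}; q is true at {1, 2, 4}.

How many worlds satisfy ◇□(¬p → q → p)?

2

1: successors {2, 6}; □(¬p → q → p) there: 2:F, 6:T. ✓
2: successors {2}; □(¬p → q → p) there: 2:F. ✗
4: successors {1, 2, 6}; □(¬p → q → p) there: 1:F, 2:F, 6:T. ✓
6: no successors, so ◇□(¬p → q → p) fails. ✗
Satisfying worlds: {1, 4}.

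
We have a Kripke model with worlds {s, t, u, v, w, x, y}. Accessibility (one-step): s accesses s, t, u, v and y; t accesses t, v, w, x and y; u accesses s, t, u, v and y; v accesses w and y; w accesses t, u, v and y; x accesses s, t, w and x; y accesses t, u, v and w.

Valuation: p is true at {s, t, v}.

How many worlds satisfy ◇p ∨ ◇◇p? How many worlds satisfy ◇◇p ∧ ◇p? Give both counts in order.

For ◇p ∨ ◇◇p:
s: ◇p is T, ◇◇p is T. ✓
t: ◇p is T, ◇◇p is T. ✓
u: ◇p is T, ◇◇p is T. ✓
v: ◇p is F, ◇◇p is T. ✓
w: ◇p is T, ◇◇p is T. ✓
x: ◇p is T, ◇◇p is T. ✓
y: ◇p is T, ◇◇p is T. ✓
— 7 worlds.
For ◇◇p ∧ ◇p:
s: ◇◇p is T, ◇p is T. ✓
t: ◇◇p is T, ◇p is T. ✓
u: ◇◇p is T, ◇p is T. ✓
v: ◇◇p is T, ◇p is F. ✗
w: ◇◇p is T, ◇p is T. ✓
x: ◇◇p is T, ◇p is T. ✓
y: ◇◇p is T, ◇p is T. ✓
— 6 worlds.

7 and 6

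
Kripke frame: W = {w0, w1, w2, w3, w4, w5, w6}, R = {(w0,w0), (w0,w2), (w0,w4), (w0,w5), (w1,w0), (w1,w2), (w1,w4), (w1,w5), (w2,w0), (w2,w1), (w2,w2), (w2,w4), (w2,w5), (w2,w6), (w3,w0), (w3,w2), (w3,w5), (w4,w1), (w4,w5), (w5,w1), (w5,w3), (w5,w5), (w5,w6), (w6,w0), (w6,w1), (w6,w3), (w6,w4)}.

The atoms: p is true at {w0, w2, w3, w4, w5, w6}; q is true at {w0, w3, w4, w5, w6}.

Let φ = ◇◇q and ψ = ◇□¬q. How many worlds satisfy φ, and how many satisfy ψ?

7 and 0

For ◇◇q:
w0: successors {w0, w2, w4, w5}; ◇q there: w0:T, w2:T, w4:T, w5:T. ✓
w1: successors {w0, w2, w4, w5}; ◇q there: w0:T, w2:T, w4:T, w5:T. ✓
w2: successors {w0, w1, w2, w4, w5, w6}; ◇q there: w0:T, w1:T, w2:T, w4:T, w5:T, w6:T. ✓
w3: successors {w0, w2, w5}; ◇q there: w0:T, w2:T, w5:T. ✓
w4: successors {w1, w5}; ◇q there: w1:T, w5:T. ✓
w5: successors {w1, w3, w5, w6}; ◇q there: w1:T, w3:T, w5:T, w6:T. ✓
w6: successors {w0, w1, w3, w4}; ◇q there: w0:T, w1:T, w3:T, w4:T. ✓
— 7 worlds.
For ◇□¬q:
w0: successors {w0, w2, w4, w5}; □¬q there: w0:F, w2:F, w4:F, w5:F. ✗
w1: successors {w0, w2, w4, w5}; □¬q there: w0:F, w2:F, w4:F, w5:F. ✗
w2: successors {w0, w1, w2, w4, w5, w6}; □¬q there: w0:F, w1:F, w2:F, w4:F, w5:F, w6:F. ✗
w3: successors {w0, w2, w5}; □¬q there: w0:F, w2:F, w5:F. ✗
w4: successors {w1, w5}; □¬q there: w1:F, w5:F. ✗
w5: successors {w1, w3, w5, w6}; □¬q there: w1:F, w3:F, w5:F, w6:F. ✗
w6: successors {w0, w1, w3, w4}; □¬q there: w0:F, w1:F, w3:F, w4:F. ✗
— 0 worlds.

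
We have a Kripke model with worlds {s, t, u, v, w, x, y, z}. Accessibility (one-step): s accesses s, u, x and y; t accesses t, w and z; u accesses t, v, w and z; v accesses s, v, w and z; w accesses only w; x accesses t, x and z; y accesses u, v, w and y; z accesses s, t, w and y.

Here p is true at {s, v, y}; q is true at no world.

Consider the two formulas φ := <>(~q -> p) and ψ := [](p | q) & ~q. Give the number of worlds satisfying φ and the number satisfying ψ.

5 and 0

For <>(~q -> p):
s: successors {s, u, x, y}; ~q -> p there: s:T, u:F, x:F, y:T. ✓
t: successors {t, w, z}; ~q -> p there: t:F, w:F, z:F. ✗
u: successors {t, v, w, z}; ~q -> p there: t:F, v:T, w:F, z:F. ✓
v: successors {s, v, w, z}; ~q -> p there: s:T, v:T, w:F, z:F. ✓
w: successors {w}; ~q -> p there: w:F. ✗
x: successors {t, x, z}; ~q -> p there: t:F, x:F, z:F. ✗
y: successors {u, v, w, y}; ~q -> p there: u:F, v:T, w:F, y:T. ✓
z: successors {s, t, w, y}; ~q -> p there: s:T, t:F, w:F, y:T. ✓
— 5 worlds.
For [](p | q) & ~q:
s: [](p | q) is F, ~q is T. ✗
t: [](p | q) is F, ~q is T. ✗
u: [](p | q) is F, ~q is T. ✗
v: [](p | q) is F, ~q is T. ✗
w: [](p | q) is F, ~q is T. ✗
x: [](p | q) is F, ~q is T. ✗
y: [](p | q) is F, ~q is T. ✗
z: [](p | q) is F, ~q is T. ✗
— 0 worlds.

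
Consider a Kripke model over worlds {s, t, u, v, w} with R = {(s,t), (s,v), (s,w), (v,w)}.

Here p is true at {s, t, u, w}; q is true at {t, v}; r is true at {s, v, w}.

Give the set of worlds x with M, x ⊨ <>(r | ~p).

{s, v}

s: successors {t, v, w}; r | ~p there: t:F, v:T, w:T. ✓
t: no successors, so <>(r | ~p) fails. ✗
u: no successors, so <>(r | ~p) fails. ✗
v: successors {w}; r | ~p there: w:T. ✓
w: no successors, so <>(r | ~p) fails. ✗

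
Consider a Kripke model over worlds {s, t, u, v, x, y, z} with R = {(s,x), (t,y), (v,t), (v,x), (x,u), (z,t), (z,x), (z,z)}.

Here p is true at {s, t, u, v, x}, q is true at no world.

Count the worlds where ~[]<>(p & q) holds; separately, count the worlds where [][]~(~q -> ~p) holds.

For ~[]<>(p & q):
s: []<>(p & q) is F. ✓
t: []<>(p & q) is F. ✓
u: []<>(p & q) is T. ✗
v: []<>(p & q) is F. ✓
x: []<>(p & q) is F. ✓
y: []<>(p & q) is T. ✗
z: []<>(p & q) is F. ✓
— 5 worlds.
For [][]~(~q -> ~p):
s: successors {x}; []~(~q -> ~p) there: x:T. ✓
t: successors {y}; []~(~q -> ~p) there: y:T. ✓
u: no successors, so [][]~(~q -> ~p) holds vacuously. ✓
v: successors {t, x}; []~(~q -> ~p) there: t:F, x:T. ✗
x: successors {u}; []~(~q -> ~p) there: u:T. ✓
y: no successors, so [][]~(~q -> ~p) holds vacuously. ✓
z: successors {t, x, z}; []~(~q -> ~p) there: t:F, x:T, z:F. ✗
— 5 worlds.

5 and 5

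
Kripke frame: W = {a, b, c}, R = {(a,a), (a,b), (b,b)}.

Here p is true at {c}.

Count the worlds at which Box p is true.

a: successors {a, b}; p there: a:F, b:F. ✗
b: successors {b}; p there: b:F. ✗
c: no successors, so Box p holds vacuously. ✓
Satisfying worlds: {c}.

1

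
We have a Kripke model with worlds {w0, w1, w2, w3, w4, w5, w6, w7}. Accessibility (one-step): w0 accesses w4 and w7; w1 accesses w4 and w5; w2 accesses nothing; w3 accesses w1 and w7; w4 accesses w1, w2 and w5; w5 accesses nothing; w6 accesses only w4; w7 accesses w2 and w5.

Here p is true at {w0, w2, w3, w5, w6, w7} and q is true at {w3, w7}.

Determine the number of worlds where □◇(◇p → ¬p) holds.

w0: successors {w4, w7}; ◇(◇p → ¬p) there: w4:T, w7:T. ✓
w1: successors {w4, w5}; ◇(◇p → ¬p) there: w4:T, w5:F. ✗
w2: no successors, so □◇(◇p → ¬p) holds vacuously. ✓
w3: successors {w1, w7}; ◇(◇p → ¬p) there: w1:T, w7:T. ✓
w4: successors {w1, w2, w5}; ◇(◇p → ¬p) there: w1:T, w2:F, w5:F. ✗
w5: no successors, so □◇(◇p → ¬p) holds vacuously. ✓
w6: successors {w4}; ◇(◇p → ¬p) there: w4:T. ✓
w7: successors {w2, w5}; ◇(◇p → ¬p) there: w2:F, w5:F. ✗
Satisfying worlds: {w0, w2, w3, w5, w6}.

5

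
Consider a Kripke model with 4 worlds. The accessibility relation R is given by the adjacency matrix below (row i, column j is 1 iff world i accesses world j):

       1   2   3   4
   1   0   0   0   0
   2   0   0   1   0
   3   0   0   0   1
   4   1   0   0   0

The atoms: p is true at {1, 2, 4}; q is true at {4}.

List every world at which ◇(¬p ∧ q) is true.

1: no successors, so ◇(¬p ∧ q) fails. ✗
2: successors {3}; ¬p ∧ q there: 3:F. ✗
3: successors {4}; ¬p ∧ q there: 4:F. ✗
4: successors {1}; ¬p ∧ q there: 1:F. ✗

∅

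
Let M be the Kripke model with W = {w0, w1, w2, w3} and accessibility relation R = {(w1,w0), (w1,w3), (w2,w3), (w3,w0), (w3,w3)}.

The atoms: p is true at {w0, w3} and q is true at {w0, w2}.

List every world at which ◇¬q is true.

{w1, w2, w3}

w0: no successors, so ◇¬q fails. ✗
w1: successors {w0, w3}; ¬q there: w0:F, w3:T. ✓
w2: successors {w3}; ¬q there: w3:T. ✓
w3: successors {w0, w3}; ¬q there: w0:F, w3:T. ✓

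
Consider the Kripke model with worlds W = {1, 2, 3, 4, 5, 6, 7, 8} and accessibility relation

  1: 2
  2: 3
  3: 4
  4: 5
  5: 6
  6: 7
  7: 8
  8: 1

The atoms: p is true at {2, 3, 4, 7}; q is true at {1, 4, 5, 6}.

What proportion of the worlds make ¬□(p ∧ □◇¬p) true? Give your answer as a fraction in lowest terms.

1: □(p ∧ □◇¬p) is F. ✓
2: □(p ∧ □◇¬p) is T. ✗
3: □(p ∧ □◇¬p) is T. ✗
4: □(p ∧ □◇¬p) is F. ✓
5: □(p ∧ □◇¬p) is F. ✓
6: □(p ∧ □◇¬p) is T. ✗
7: □(p ∧ □◇¬p) is F. ✓
8: □(p ∧ □◇¬p) is F. ✓
That's 5 of 8 worlds, so 5/8.

5/8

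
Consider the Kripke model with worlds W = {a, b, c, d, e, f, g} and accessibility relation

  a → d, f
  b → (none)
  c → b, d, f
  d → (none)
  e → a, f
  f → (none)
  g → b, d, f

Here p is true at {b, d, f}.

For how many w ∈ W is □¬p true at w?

a: successors {d, f}; ¬p there: d:F, f:F. ✗
b: no successors, so □¬p holds vacuously. ✓
c: successors {b, d, f}; ¬p there: b:F, d:F, f:F. ✗
d: no successors, so □¬p holds vacuously. ✓
e: successors {a, f}; ¬p there: a:T, f:F. ✗
f: no successors, so □¬p holds vacuously. ✓
g: successors {b, d, f}; ¬p there: b:F, d:F, f:F. ✗
Satisfying worlds: {b, d, f}.

3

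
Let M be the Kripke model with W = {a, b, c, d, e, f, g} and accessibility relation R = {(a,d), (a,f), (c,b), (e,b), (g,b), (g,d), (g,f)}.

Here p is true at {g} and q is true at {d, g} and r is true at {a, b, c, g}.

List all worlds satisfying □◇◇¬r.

a: successors {d, f}; ◇◇¬r there: d:F, f:F. ✗
b: no successors, so □◇◇¬r holds vacuously. ✓
c: successors {b}; ◇◇¬r there: b:F. ✗
d: no successors, so □◇◇¬r holds vacuously. ✓
e: successors {b}; ◇◇¬r there: b:F. ✗
f: no successors, so □◇◇¬r holds vacuously. ✓
g: successors {b, d, f}; ◇◇¬r there: b:F, d:F, f:F. ✗

{b, d, f}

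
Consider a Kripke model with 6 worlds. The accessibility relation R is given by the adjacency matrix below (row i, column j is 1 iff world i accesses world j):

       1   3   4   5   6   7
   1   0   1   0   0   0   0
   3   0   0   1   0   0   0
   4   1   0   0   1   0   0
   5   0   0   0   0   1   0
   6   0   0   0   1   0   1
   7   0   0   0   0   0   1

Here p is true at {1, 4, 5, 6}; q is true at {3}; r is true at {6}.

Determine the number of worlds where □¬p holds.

2

1: successors {3}; ¬p there: 3:T. ✓
3: successors {4}; ¬p there: 4:F. ✗
4: successors {1, 5}; ¬p there: 1:F, 5:F. ✗
5: successors {6}; ¬p there: 6:F. ✗
6: successors {5, 7}; ¬p there: 5:F, 7:T. ✗
7: successors {7}; ¬p there: 7:T. ✓
Satisfying worlds: {1, 7}.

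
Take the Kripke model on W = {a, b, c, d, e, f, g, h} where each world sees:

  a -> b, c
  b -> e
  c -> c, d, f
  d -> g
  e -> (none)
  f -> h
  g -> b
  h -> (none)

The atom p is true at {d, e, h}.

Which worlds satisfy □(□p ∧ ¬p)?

a: successors {b, c}; □p ∧ ¬p there: b:T, c:F. ✗
b: successors {e}; □p ∧ ¬p there: e:F. ✗
c: successors {c, d, f}; □p ∧ ¬p there: c:F, d:F, f:T. ✗
d: successors {g}; □p ∧ ¬p there: g:F. ✗
e: no successors, so □(□p ∧ ¬p) holds vacuously. ✓
f: successors {h}; □p ∧ ¬p there: h:F. ✗
g: successors {b}; □p ∧ ¬p there: b:T. ✓
h: no successors, so □(□p ∧ ¬p) holds vacuously. ✓

{e, g, h}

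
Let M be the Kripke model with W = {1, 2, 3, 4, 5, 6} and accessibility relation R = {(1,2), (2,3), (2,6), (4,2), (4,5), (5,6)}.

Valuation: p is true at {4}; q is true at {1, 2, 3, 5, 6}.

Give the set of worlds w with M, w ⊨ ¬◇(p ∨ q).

{3, 6}

1: ◇(p ∨ q) is T. ✗
2: ◇(p ∨ q) is T. ✗
3: ◇(p ∨ q) is F. ✓
4: ◇(p ∨ q) is T. ✗
5: ◇(p ∨ q) is T. ✗
6: ◇(p ∨ q) is F. ✓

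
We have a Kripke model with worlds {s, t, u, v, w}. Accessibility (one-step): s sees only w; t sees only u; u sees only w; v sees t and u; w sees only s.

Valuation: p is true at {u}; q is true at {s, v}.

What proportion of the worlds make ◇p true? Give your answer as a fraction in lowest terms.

2/5

s: successors {w}; p there: w:F. ✗
t: successors {u}; p there: u:T. ✓
u: successors {w}; p there: w:F. ✗
v: successors {t, u}; p there: t:F, u:T. ✓
w: successors {s}; p there: s:F. ✗
That's 2 of 5 worlds, so 2/5.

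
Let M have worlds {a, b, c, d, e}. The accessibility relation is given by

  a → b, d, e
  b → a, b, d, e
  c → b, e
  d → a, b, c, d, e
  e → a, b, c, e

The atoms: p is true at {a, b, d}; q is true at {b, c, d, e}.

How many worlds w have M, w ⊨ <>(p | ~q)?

5

a: successors {b, d, e}; p | ~q there: b:T, d:T, e:F. ✓
b: successors {a, b, d, e}; p | ~q there: a:T, b:T, d:T, e:F. ✓
c: successors {b, e}; p | ~q there: b:T, e:F. ✓
d: successors {a, b, c, d, e}; p | ~q there: a:T, b:T, c:F, d:T, e:F. ✓
e: successors {a, b, c, e}; p | ~q there: a:T, b:T, c:F, e:F. ✓
Satisfying worlds: {a, b, c, d, e}.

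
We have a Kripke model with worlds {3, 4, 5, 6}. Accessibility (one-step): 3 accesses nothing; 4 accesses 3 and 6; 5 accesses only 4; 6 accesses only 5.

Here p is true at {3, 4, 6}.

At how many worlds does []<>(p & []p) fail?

3: no successors, so []<>(p & []p) holds vacuously. ✓
4: successors {3, 6}; <>(p & []p) there: 3:F, 6:F. ✗
5: successors {4}; <>(p & []p) there: 4:T. ✓
6: successors {5}; <>(p & []p) there: 5:T. ✓
Satisfying worlds: {3, 5, 6}.
So []<>(p & []p) fails at the other 1 world.

1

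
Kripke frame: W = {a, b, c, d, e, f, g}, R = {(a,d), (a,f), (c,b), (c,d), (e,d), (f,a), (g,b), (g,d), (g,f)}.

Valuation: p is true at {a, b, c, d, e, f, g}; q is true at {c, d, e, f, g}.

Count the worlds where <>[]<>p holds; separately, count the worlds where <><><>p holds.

For <>[]<>p:
a: successors {d, f}; []<>p there: d:T, f:T. ✓
b: no successors, so <>[]<>p fails. ✗
c: successors {b, d}; []<>p there: b:T, d:T. ✓
d: no successors, so <>[]<>p fails. ✗
e: successors {d}; []<>p there: d:T. ✓
f: successors {a}; []<>p there: a:F. ✗
g: successors {b, d, f}; []<>p there: b:T, d:T, f:T. ✓
— 4 worlds.
For <><><>p:
a: successors {d, f}; <><>p there: d:F, f:T. ✓
b: no successors, so <><><>p fails. ✗
c: successors {b, d}; <><>p there: b:F, d:F. ✗
d: no successors, so <><><>p fails. ✗
e: successors {d}; <><>p there: d:F. ✗
f: successors {a}; <><>p there: a:T. ✓
g: successors {b, d, f}; <><>p there: b:F, d:F, f:T. ✓
— 3 worlds.

4 and 3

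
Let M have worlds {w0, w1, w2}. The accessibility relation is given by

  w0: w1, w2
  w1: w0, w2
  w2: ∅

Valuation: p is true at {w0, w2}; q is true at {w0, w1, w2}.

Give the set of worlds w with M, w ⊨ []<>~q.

w0: successors {w1, w2}; <>~q there: w1:F, w2:F. ✗
w1: successors {w0, w2}; <>~q there: w0:F, w2:F. ✗
w2: no successors, so []<>~q holds vacuously. ✓

{w2}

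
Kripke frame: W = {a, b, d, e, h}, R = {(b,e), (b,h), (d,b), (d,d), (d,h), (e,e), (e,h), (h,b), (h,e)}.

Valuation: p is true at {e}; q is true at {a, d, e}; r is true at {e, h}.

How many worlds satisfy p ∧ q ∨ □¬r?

2

a: p ∧ q is F, □¬r is T. ✓
b: p ∧ q is F, □¬r is F. ✗
d: p ∧ q is F, □¬r is F. ✗
e: p ∧ q is T, □¬r is F. ✓
h: p ∧ q is F, □¬r is F. ✗
Satisfying worlds: {a, e}.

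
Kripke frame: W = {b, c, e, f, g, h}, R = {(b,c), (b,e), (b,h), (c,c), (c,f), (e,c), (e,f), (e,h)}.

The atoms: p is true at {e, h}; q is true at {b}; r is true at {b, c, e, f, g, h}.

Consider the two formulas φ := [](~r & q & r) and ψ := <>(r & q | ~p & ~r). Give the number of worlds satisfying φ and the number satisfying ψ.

For [](~r & q & r):
b: successors {c, e, h}; ~r & q & r there: c:F, e:F, h:F. ✗
c: successors {c, f}; ~r & q & r there: c:F, f:F. ✗
e: successors {c, f, h}; ~r & q & r there: c:F, f:F, h:F. ✗
f: no successors, so [](~r & q & r) holds vacuously. ✓
g: no successors, so [](~r & q & r) holds vacuously. ✓
h: no successors, so [](~r & q & r) holds vacuously. ✓
— 3 worlds.
For <>(r & q | ~p & ~r):
b: successors {c, e, h}; r & q | ~p & ~r there: c:F, e:F, h:F. ✗
c: successors {c, f}; r & q | ~p & ~r there: c:F, f:F. ✗
e: successors {c, f, h}; r & q | ~p & ~r there: c:F, f:F, h:F. ✗
f: no successors, so <>(r & q | ~p & ~r) fails. ✗
g: no successors, so <>(r & q | ~p & ~r) fails. ✗
h: no successors, so <>(r & q | ~p & ~r) fails. ✗
— 0 worlds.

3 and 0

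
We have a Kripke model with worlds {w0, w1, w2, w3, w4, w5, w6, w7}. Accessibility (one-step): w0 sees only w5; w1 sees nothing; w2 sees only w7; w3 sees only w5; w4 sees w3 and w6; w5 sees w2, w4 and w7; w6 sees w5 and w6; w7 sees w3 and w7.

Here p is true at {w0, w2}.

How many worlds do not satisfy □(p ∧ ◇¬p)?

7

w0: successors {w5}; p ∧ ◇¬p there: w5:F. ✗
w1: no successors, so □(p ∧ ◇¬p) holds vacuously. ✓
w2: successors {w7}; p ∧ ◇¬p there: w7:F. ✗
w3: successors {w5}; p ∧ ◇¬p there: w5:F. ✗
w4: successors {w3, w6}; p ∧ ◇¬p there: w3:F, w6:F. ✗
w5: successors {w2, w4, w7}; p ∧ ◇¬p there: w2:T, w4:F, w7:F. ✗
w6: successors {w5, w6}; p ∧ ◇¬p there: w5:F, w6:F. ✗
w7: successors {w3, w7}; p ∧ ◇¬p there: w3:F, w7:F. ✗
Satisfying worlds: {w1}.
So □(p ∧ ◇¬p) fails at the other 7 worlds.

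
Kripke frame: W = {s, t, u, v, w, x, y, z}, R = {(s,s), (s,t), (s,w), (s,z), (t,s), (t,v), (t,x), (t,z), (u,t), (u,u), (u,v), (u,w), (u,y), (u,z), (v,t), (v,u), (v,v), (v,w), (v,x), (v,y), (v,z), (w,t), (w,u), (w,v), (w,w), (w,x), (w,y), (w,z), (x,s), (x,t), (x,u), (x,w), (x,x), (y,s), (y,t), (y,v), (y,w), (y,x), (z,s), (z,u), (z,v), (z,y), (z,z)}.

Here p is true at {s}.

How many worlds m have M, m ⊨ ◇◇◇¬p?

8

s: successors {s, t, w, z}; ◇◇¬p there: s:T, t:T, w:T, z:T. ✓
t: successors {s, v, x, z}; ◇◇¬p there: s:T, v:T, x:T, z:T. ✓
u: successors {t, u, v, w, y, z}; ◇◇¬p there: t:T, u:T, v:T, w:T, y:T, z:T. ✓
v: successors {t, u, v, w, x, y, z}; ◇◇¬p there: t:T, u:T, v:T, w:T, x:T, y:T, z:T. ✓
w: successors {t, u, v, w, x, y, z}; ◇◇¬p there: t:T, u:T, v:T, w:T, x:T, y:T, z:T. ✓
x: successors {s, t, u, w, x}; ◇◇¬p there: s:T, t:T, u:T, w:T, x:T. ✓
y: successors {s, t, v, w, x}; ◇◇¬p there: s:T, t:T, v:T, w:T, x:T. ✓
z: successors {s, u, v, y, z}; ◇◇¬p there: s:T, u:T, v:T, y:T, z:T. ✓
Satisfying worlds: {s, t, u, v, w, x, y, z}.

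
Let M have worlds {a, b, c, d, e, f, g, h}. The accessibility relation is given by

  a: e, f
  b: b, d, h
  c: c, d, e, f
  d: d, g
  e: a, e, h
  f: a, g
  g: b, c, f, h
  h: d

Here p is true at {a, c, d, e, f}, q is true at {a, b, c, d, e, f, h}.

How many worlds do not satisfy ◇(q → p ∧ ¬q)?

a: successors {e, f}; q → p ∧ ¬q there: e:F, f:F. ✗
b: successors {b, d, h}; q → p ∧ ¬q there: b:F, d:F, h:F. ✗
c: successors {c, d, e, f}; q → p ∧ ¬q there: c:F, d:F, e:F, f:F. ✗
d: successors {d, g}; q → p ∧ ¬q there: d:F, g:T. ✓
e: successors {a, e, h}; q → p ∧ ¬q there: a:F, e:F, h:F. ✗
f: successors {a, g}; q → p ∧ ¬q there: a:F, g:T. ✓
g: successors {b, c, f, h}; q → p ∧ ¬q there: b:F, c:F, f:F, h:F. ✗
h: successors {d}; q → p ∧ ¬q there: d:F. ✗
Satisfying worlds: {d, f}.
So ◇(q → p ∧ ¬q) fails at the other 6 worlds.

6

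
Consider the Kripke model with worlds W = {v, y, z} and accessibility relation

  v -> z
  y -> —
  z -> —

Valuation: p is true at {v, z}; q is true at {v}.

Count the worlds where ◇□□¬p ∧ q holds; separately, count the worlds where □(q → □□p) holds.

For ◇□□¬p ∧ q:
v: ◇□□¬p is T, q is T. ✓
y: ◇□□¬p is F, q is F. ✗
z: ◇□□¬p is F, q is F. ✗
— 1 world.
For □(q → □□p):
v: successors {z}; q → □□p there: z:T. ✓
y: no successors, so □(q → □□p) holds vacuously. ✓
z: no successors, so □(q → □□p) holds vacuously. ✓
— 3 worlds.

1 and 3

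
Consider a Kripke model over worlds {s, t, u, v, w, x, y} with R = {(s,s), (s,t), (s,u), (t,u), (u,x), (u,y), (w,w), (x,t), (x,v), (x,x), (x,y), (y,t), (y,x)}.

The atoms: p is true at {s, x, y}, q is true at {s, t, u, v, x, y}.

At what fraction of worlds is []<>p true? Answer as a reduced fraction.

3/7

s: successors {s, t, u}; <>p there: s:T, t:F, u:T. ✗
t: successors {u}; <>p there: u:T. ✓
u: successors {x, y}; <>p there: x:T, y:T. ✓
v: no successors, so []<>p holds vacuously. ✓
w: successors {w}; <>p there: w:F. ✗
x: successors {t, v, x, y}; <>p there: t:F, v:F, x:T, y:T. ✗
y: successors {t, x}; <>p there: t:F, x:T. ✗
That's 3 of 7 worlds, so 3/7.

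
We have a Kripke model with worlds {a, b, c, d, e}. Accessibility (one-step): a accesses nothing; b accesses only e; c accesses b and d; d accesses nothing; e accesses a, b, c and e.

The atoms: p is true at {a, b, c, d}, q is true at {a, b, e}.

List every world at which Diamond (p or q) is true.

a: no successors, so Diamond (p or q) fails. ✗
b: successors {e}; p or q there: e:T. ✓
c: successors {b, d}; p or q there: b:T, d:T. ✓
d: no successors, so Diamond (p or q) fails. ✗
e: successors {a, b, c, e}; p or q there: a:T, b:T, c:T, e:T. ✓

{b, c, e}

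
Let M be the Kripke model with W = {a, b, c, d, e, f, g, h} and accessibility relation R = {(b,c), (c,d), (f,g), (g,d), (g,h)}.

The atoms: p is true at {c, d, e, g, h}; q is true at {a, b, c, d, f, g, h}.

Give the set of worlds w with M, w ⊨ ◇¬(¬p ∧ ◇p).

{b, c, f, g}

a: no successors, so ◇¬(¬p ∧ ◇p) fails. ✗
b: successors {c}; ¬(¬p ∧ ◇p) there: c:T. ✓
c: successors {d}; ¬(¬p ∧ ◇p) there: d:T. ✓
d: no successors, so ◇¬(¬p ∧ ◇p) fails. ✗
e: no successors, so ◇¬(¬p ∧ ◇p) fails. ✗
f: successors {g}; ¬(¬p ∧ ◇p) there: g:T. ✓
g: successors {d, h}; ¬(¬p ∧ ◇p) there: d:T, h:T. ✓
h: no successors, so ◇¬(¬p ∧ ◇p) fails. ✗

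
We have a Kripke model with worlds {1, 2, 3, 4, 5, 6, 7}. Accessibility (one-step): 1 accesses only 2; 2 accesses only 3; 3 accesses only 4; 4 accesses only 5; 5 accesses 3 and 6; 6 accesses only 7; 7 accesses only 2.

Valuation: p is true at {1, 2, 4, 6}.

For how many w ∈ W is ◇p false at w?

3

1: successors {2}; p there: 2:T. ✓
2: successors {3}; p there: 3:F. ✗
3: successors {4}; p there: 4:T. ✓
4: successors {5}; p there: 5:F. ✗
5: successors {3, 6}; p there: 3:F, 6:T. ✓
6: successors {7}; p there: 7:F. ✗
7: successors {2}; p there: 2:T. ✓
Satisfying worlds: {1, 3, 5, 7}.
So ◇p fails at the other 3 worlds.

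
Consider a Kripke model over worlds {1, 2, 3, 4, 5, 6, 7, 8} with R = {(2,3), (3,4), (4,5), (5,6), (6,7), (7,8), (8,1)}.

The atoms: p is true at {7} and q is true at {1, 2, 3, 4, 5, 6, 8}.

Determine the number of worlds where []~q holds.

1: no successors, so []~q holds vacuously. ✓
2: successors {3}; ~q there: 3:F. ✗
3: successors {4}; ~q there: 4:F. ✗
4: successors {5}; ~q there: 5:F. ✗
5: successors {6}; ~q there: 6:F. ✗
6: successors {7}; ~q there: 7:T. ✓
7: successors {8}; ~q there: 8:F. ✗
8: successors {1}; ~q there: 1:F. ✗
Satisfying worlds: {1, 6}.

2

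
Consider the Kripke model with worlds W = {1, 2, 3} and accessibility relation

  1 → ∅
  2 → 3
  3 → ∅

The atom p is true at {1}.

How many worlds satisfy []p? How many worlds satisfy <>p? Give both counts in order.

2 and 0

For []p:
1: no successors, so []p holds vacuously. ✓
2: successors {3}; p there: 3:F. ✗
3: no successors, so []p holds vacuously. ✓
— 2 worlds.
For <>p:
1: no successors, so <>p fails. ✗
2: successors {3}; p there: 3:F. ✗
3: no successors, so <>p fails. ✗
— 0 worlds.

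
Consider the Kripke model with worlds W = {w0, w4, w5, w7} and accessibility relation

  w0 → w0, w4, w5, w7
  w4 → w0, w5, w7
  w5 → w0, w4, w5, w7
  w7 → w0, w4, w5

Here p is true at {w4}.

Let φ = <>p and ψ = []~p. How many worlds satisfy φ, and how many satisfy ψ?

3 and 1

For <>p:
w0: successors {w0, w4, w5, w7}; p there: w0:F, w4:T, w5:F, w7:F. ✓
w4: successors {w0, w5, w7}; p there: w0:F, w5:F, w7:F. ✗
w5: successors {w0, w4, w5, w7}; p there: w0:F, w4:T, w5:F, w7:F. ✓
w7: successors {w0, w4, w5}; p there: w0:F, w4:T, w5:F. ✓
— 3 worlds.
For []~p:
w0: successors {w0, w4, w5, w7}; ~p there: w0:T, w4:F, w5:T, w7:T. ✗
w4: successors {w0, w5, w7}; ~p there: w0:T, w5:T, w7:T. ✓
w5: successors {w0, w4, w5, w7}; ~p there: w0:T, w4:F, w5:T, w7:T. ✗
w7: successors {w0, w4, w5}; ~p there: w0:T, w4:F, w5:T. ✗
— 1 world.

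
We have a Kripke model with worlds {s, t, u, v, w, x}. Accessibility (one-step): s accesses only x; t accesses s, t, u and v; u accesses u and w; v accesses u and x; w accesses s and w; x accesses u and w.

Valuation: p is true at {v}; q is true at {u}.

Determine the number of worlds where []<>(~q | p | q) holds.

s: successors {x}; <>(~q | p | q) there: x:T. ✓
t: successors {s, t, u, v}; <>(~q | p | q) there: s:T, t:T, u:T, v:T. ✓
u: successors {u, w}; <>(~q | p | q) there: u:T, w:T. ✓
v: successors {u, x}; <>(~q | p | q) there: u:T, x:T. ✓
w: successors {s, w}; <>(~q | p | q) there: s:T, w:T. ✓
x: successors {u, w}; <>(~q | p | q) there: u:T, w:T. ✓
Satisfying worlds: {s, t, u, v, w, x}.

6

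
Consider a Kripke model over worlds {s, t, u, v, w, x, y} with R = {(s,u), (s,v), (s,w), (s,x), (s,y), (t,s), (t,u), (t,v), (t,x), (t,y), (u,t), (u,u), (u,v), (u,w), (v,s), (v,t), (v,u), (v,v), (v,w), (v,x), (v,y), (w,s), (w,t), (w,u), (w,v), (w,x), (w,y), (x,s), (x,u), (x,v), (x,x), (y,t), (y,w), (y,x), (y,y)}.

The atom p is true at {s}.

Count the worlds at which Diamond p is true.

s: successors {u, v, w, x, y}; p there: u:F, v:F, w:F, x:F, y:F. ✗
t: successors {s, u, v, x, y}; p there: s:T, u:F, v:F, x:F, y:F. ✓
u: successors {t, u, v, w}; p there: t:F, u:F, v:F, w:F. ✗
v: successors {s, t, u, v, w, x, y}; p there: s:T, t:F, u:F, v:F, w:F, x:F, y:F. ✓
w: successors {s, t, u, v, x, y}; p there: s:T, t:F, u:F, v:F, x:F, y:F. ✓
x: successors {s, u, v, x}; p there: s:T, u:F, v:F, x:F. ✓
y: successors {t, w, x, y}; p there: t:F, w:F, x:F, y:F. ✗
Satisfying worlds: {t, v, w, x}.

4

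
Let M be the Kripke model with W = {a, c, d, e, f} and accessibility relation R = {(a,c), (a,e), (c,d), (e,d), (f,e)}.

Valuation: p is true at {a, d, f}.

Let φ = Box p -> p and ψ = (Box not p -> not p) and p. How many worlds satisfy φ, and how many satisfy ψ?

3 and 0

For Box p -> p:
a: Box p is F, p is T. ✓
c: Box p is T, p is F. ✗
d: Box p is T, p is T. ✓
e: Box p is T, p is F. ✗
f: Box p is F, p is T. ✓
— 3 worlds.
For (Box not p -> not p) and p:
a: Box not p -> not p is F, p is T. ✗
c: Box not p -> not p is T, p is F. ✗
d: Box not p -> not p is F, p is T. ✗
e: Box not p -> not p is T, p is F. ✗
f: Box not p -> not p is F, p is T. ✗
— 0 worlds.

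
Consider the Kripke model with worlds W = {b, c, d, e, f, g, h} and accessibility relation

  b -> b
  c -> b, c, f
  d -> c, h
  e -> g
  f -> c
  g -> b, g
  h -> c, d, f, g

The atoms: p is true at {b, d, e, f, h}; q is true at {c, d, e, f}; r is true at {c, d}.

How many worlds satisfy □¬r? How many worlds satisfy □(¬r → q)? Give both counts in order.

For □¬r:
b: successors {b}; ¬r there: b:T. ✓
c: successors {b, c, f}; ¬r there: b:T, c:F, f:T. ✗
d: successors {c, h}; ¬r there: c:F, h:T. ✗
e: successors {g}; ¬r there: g:T. ✓
f: successors {c}; ¬r there: c:F. ✗
g: successors {b, g}; ¬r there: b:T, g:T. ✓
h: successors {c, d, f, g}; ¬r there: c:F, d:F, f:T, g:T. ✗
— 3 worlds.
For □(¬r → q):
b: successors {b}; ¬r → q there: b:F. ✗
c: successors {b, c, f}; ¬r → q there: b:F, c:T, f:T. ✗
d: successors {c, h}; ¬r → q there: c:T, h:F. ✗
e: successors {g}; ¬r → q there: g:F. ✗
f: successors {c}; ¬r → q there: c:T. ✓
g: successors {b, g}; ¬r → q there: b:F, g:F. ✗
h: successors {c, d, f, g}; ¬r → q there: c:T, d:T, f:T, g:F. ✗
— 1 world.

3 and 1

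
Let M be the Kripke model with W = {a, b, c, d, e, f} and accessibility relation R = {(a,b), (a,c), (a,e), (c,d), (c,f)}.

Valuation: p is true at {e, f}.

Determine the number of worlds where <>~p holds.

a: successors {b, c, e}; ~p there: b:T, c:T, e:F. ✓
b: no successors, so <>~p fails. ✗
c: successors {d, f}; ~p there: d:T, f:F. ✓
d: no successors, so <>~p fails. ✗
e: no successors, so <>~p fails. ✗
f: no successors, so <>~p fails. ✗
Satisfying worlds: {a, c}.

2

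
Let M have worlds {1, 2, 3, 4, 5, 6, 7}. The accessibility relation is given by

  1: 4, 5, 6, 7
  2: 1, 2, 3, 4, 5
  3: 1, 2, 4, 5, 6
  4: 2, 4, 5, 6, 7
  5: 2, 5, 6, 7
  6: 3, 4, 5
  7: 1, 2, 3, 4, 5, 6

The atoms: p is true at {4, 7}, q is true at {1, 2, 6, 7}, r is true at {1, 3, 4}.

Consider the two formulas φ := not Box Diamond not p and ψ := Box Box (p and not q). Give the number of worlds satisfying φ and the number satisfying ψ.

0 and 0

For not Box Diamond not p:
1: Box Diamond not p is T. ✗
2: Box Diamond not p is T. ✗
3: Box Diamond not p is T. ✗
4: Box Diamond not p is T. ✗
5: Box Diamond not p is T. ✗
6: Box Diamond not p is T. ✗
7: Box Diamond not p is T. ✗
— 0 worlds.
For Box Box (p and not q):
1: successors {4, 5, 6, 7}; Box (p and not q) there: 4:F, 5:F, 6:F, 7:F. ✗
2: successors {1, 2, 3, 4, 5}; Box (p and not q) there: 1:F, 2:F, 3:F, 4:F, 5:F. ✗
3: successors {1, 2, 4, 5, 6}; Box (p and not q) there: 1:F, 2:F, 4:F, 5:F, 6:F. ✗
4: successors {2, 4, 5, 6, 7}; Box (p and not q) there: 2:F, 4:F, 5:F, 6:F, 7:F. ✗
5: successors {2, 5, 6, 7}; Box (p and not q) there: 2:F, 5:F, 6:F, 7:F. ✗
6: successors {3, 4, 5}; Box (p and not q) there: 3:F, 4:F, 5:F. ✗
7: successors {1, 2, 3, 4, 5, 6}; Box (p and not q) there: 1:F, 2:F, 3:F, 4:F, 5:F, 6:F. ✗
— 0 worlds.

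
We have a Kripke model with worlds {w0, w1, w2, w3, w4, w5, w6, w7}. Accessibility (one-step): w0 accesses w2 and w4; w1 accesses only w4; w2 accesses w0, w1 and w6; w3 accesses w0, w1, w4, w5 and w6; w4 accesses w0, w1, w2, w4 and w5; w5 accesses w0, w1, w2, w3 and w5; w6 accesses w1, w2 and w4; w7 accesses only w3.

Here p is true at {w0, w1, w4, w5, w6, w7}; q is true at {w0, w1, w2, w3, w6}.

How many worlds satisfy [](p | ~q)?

w0: successors {w2, w4}; p | ~q there: w2:F, w4:T. ✗
w1: successors {w4}; p | ~q there: w4:T. ✓
w2: successors {w0, w1, w6}; p | ~q there: w0:T, w1:T, w6:T. ✓
w3: successors {w0, w1, w4, w5, w6}; p | ~q there: w0:T, w1:T, w4:T, w5:T, w6:T. ✓
w4: successors {w0, w1, w2, w4, w5}; p | ~q there: w0:T, w1:T, w2:F, w4:T, w5:T. ✗
w5: successors {w0, w1, w2, w3, w5}; p | ~q there: w0:T, w1:T, w2:F, w3:F, w5:T. ✗
w6: successors {w1, w2, w4}; p | ~q there: w1:T, w2:F, w4:T. ✗
w7: successors {w3}; p | ~q there: w3:F. ✗
Satisfying worlds: {w1, w2, w3}.

3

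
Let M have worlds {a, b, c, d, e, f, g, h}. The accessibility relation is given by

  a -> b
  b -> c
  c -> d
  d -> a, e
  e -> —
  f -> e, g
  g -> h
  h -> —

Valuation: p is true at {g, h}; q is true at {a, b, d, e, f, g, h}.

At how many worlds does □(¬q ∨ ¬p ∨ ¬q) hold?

a: successors {b}; ¬q ∨ ¬p ∨ ¬q there: b:T. ✓
b: successors {c}; ¬q ∨ ¬p ∨ ¬q there: c:T. ✓
c: successors {d}; ¬q ∨ ¬p ∨ ¬q there: d:T. ✓
d: successors {a, e}; ¬q ∨ ¬p ∨ ¬q there: a:T, e:T. ✓
e: no successors, so □(¬q ∨ ¬p ∨ ¬q) holds vacuously. ✓
f: successors {e, g}; ¬q ∨ ¬p ∨ ¬q there: e:T, g:F. ✗
g: successors {h}; ¬q ∨ ¬p ∨ ¬q there: h:F. ✗
h: no successors, so □(¬q ∨ ¬p ∨ ¬q) holds vacuously. ✓
Satisfying worlds: {a, b, c, d, e, h}.

6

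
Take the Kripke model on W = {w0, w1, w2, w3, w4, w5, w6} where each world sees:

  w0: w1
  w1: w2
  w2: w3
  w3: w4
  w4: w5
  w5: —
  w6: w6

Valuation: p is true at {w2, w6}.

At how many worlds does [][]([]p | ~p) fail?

1

w0: successors {w1}; []([]p | ~p) there: w1:F. ✗
w1: successors {w2}; []([]p | ~p) there: w2:T. ✓
w2: successors {w3}; []([]p | ~p) there: w3:T. ✓
w3: successors {w4}; []([]p | ~p) there: w4:T. ✓
w4: successors {w5}; []([]p | ~p) there: w5:T. ✓
w5: no successors, so [][]([]p | ~p) holds vacuously. ✓
w6: successors {w6}; []([]p | ~p) there: w6:T. ✓
Satisfying worlds: {w1, w2, w3, w4, w5, w6}.
So [][]([]p | ~p) fails at the other 1 world.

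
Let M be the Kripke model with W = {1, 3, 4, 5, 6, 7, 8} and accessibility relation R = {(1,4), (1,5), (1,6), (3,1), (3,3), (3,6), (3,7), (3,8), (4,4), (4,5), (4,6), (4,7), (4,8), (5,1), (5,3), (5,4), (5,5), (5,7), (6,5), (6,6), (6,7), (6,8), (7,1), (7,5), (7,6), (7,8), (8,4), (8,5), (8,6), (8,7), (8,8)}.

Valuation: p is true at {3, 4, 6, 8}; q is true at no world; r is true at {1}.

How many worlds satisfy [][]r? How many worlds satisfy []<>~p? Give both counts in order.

0 and 7

For [][]r:
1: successors {4, 5, 6}; []r there: 4:F, 5:F, 6:F. ✗
3: successors {1, 3, 6, 7, 8}; []r there: 1:F, 3:F, 6:F, 7:F, 8:F. ✗
4: successors {4, 5, 6, 7, 8}; []r there: 4:F, 5:F, 6:F, 7:F, 8:F. ✗
5: successors {1, 3, 4, 5, 7}; []r there: 1:F, 3:F, 4:F, 5:F, 7:F. ✗
6: successors {5, 6, 7, 8}; []r there: 5:F, 6:F, 7:F, 8:F. ✗
7: successors {1, 5, 6, 8}; []r there: 1:F, 5:F, 6:F, 8:F. ✗
8: successors {4, 5, 6, 7, 8}; []r there: 4:F, 5:F, 6:F, 7:F, 8:F. ✗
— 0 worlds.
For []<>~p:
1: successors {4, 5, 6}; <>~p there: 4:T, 5:T, 6:T. ✓
3: successors {1, 3, 6, 7, 8}; <>~p there: 1:T, 3:T, 6:T, 7:T, 8:T. ✓
4: successors {4, 5, 6, 7, 8}; <>~p there: 4:T, 5:T, 6:T, 7:T, 8:T. ✓
5: successors {1, 3, 4, 5, 7}; <>~p there: 1:T, 3:T, 4:T, 5:T, 7:T. ✓
6: successors {5, 6, 7, 8}; <>~p there: 5:T, 6:T, 7:T, 8:T. ✓
7: successors {1, 5, 6, 8}; <>~p there: 1:T, 5:T, 6:T, 8:T. ✓
8: successors {4, 5, 6, 7, 8}; <>~p there: 4:T, 5:T, 6:T, 7:T, 8:T. ✓
— 7 worlds.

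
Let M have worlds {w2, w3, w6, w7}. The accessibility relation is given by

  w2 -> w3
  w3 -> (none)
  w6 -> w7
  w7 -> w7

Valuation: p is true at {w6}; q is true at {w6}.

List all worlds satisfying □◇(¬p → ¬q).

{w3, w6, w7}

w2: successors {w3}; ◇(¬p → ¬q) there: w3:F. ✗
w3: no successors, so □◇(¬p → ¬q) holds vacuously. ✓
w6: successors {w7}; ◇(¬p → ¬q) there: w7:T. ✓
w7: successors {w7}; ◇(¬p → ¬q) there: w7:T. ✓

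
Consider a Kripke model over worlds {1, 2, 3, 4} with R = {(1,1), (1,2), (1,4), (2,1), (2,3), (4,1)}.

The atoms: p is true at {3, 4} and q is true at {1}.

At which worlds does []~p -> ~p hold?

{1, 2}

1: []~p is F, ~p is T. ✓
2: []~p is F, ~p is T. ✓
3: []~p is T, ~p is F. ✗
4: []~p is T, ~p is F. ✗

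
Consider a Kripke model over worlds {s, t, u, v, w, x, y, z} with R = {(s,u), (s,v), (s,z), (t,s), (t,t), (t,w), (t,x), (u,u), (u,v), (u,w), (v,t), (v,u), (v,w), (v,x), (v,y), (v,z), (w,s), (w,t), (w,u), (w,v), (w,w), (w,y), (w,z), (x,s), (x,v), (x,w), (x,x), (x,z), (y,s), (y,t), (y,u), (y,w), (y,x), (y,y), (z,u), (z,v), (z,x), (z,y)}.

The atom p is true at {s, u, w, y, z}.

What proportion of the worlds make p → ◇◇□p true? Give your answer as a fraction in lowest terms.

s: p is T, ◇◇□p is F. ✗
t: p is F, ◇◇□p is F. ✓
u: p is T, ◇◇□p is F. ✗
v: p is F, ◇◇□p is F. ✓
w: p is T, ◇◇□p is F. ✗
x: p is F, ◇◇□p is F. ✓
y: p is T, ◇◇□p is F. ✗
z: p is T, ◇◇□p is F. ✗
That's 3 of 8 worlds, so 3/8.

3/8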